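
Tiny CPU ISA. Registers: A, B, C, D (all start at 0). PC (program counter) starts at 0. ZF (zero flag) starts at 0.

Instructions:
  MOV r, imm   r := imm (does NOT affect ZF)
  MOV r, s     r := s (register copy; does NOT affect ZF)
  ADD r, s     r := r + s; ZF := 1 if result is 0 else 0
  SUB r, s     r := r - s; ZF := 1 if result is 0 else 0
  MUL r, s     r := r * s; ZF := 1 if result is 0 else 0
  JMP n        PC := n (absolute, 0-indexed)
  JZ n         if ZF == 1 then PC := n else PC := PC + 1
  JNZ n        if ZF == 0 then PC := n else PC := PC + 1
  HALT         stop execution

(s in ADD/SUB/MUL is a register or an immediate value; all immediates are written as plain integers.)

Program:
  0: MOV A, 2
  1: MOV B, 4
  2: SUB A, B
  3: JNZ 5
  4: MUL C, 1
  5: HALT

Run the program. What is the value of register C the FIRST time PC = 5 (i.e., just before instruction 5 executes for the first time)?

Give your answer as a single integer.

Step 1: PC=0 exec 'MOV A, 2'. After: A=2 B=0 C=0 D=0 ZF=0 PC=1
Step 2: PC=1 exec 'MOV B, 4'. After: A=2 B=4 C=0 D=0 ZF=0 PC=2
Step 3: PC=2 exec 'SUB A, B'. After: A=-2 B=4 C=0 D=0 ZF=0 PC=3
Step 4: PC=3 exec 'JNZ 5'. After: A=-2 B=4 C=0 D=0 ZF=0 PC=5
First time PC=5: C=0

0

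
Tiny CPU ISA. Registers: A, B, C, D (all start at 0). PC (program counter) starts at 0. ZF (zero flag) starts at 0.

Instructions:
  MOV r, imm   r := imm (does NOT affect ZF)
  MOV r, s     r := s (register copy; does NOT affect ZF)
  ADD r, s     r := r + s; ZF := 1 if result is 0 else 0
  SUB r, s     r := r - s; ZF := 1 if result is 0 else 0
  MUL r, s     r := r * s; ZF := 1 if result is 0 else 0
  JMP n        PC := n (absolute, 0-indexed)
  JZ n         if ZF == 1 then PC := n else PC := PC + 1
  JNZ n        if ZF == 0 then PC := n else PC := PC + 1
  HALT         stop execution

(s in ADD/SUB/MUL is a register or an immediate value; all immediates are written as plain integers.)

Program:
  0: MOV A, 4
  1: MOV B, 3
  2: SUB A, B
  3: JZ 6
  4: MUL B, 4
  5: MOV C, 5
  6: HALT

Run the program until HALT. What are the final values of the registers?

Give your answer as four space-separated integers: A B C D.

Answer: 1 12 5 0

Derivation:
Step 1: PC=0 exec 'MOV A, 4'. After: A=4 B=0 C=0 D=0 ZF=0 PC=1
Step 2: PC=1 exec 'MOV B, 3'. After: A=4 B=3 C=0 D=0 ZF=0 PC=2
Step 3: PC=2 exec 'SUB A, B'. After: A=1 B=3 C=0 D=0 ZF=0 PC=3
Step 4: PC=3 exec 'JZ 6'. After: A=1 B=3 C=0 D=0 ZF=0 PC=4
Step 5: PC=4 exec 'MUL B, 4'. After: A=1 B=12 C=0 D=0 ZF=0 PC=5
Step 6: PC=5 exec 'MOV C, 5'. After: A=1 B=12 C=5 D=0 ZF=0 PC=6
Step 7: PC=6 exec 'HALT'. After: A=1 B=12 C=5 D=0 ZF=0 PC=6 HALTED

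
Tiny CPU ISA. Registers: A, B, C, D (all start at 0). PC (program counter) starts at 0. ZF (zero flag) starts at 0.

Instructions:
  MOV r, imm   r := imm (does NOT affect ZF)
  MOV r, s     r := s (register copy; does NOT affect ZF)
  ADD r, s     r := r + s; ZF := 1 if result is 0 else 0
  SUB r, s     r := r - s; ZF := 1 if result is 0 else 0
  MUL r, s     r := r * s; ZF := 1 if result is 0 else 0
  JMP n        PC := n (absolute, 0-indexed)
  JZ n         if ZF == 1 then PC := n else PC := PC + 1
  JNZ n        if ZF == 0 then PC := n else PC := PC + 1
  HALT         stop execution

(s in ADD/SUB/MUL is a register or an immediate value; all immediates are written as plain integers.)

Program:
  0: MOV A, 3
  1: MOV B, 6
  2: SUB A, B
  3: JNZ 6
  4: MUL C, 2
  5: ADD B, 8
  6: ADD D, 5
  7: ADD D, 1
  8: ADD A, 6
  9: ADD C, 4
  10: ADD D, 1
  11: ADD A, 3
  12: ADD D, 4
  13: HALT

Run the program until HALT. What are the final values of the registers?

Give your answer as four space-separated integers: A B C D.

Step 1: PC=0 exec 'MOV A, 3'. After: A=3 B=0 C=0 D=0 ZF=0 PC=1
Step 2: PC=1 exec 'MOV B, 6'. After: A=3 B=6 C=0 D=0 ZF=0 PC=2
Step 3: PC=2 exec 'SUB A, B'. After: A=-3 B=6 C=0 D=0 ZF=0 PC=3
Step 4: PC=3 exec 'JNZ 6'. After: A=-3 B=6 C=0 D=0 ZF=0 PC=6
Step 5: PC=6 exec 'ADD D, 5'. After: A=-3 B=6 C=0 D=5 ZF=0 PC=7
Step 6: PC=7 exec 'ADD D, 1'. After: A=-3 B=6 C=0 D=6 ZF=0 PC=8
Step 7: PC=8 exec 'ADD A, 6'. After: A=3 B=6 C=0 D=6 ZF=0 PC=9
Step 8: PC=9 exec 'ADD C, 4'. After: A=3 B=6 C=4 D=6 ZF=0 PC=10
Step 9: PC=10 exec 'ADD D, 1'. After: A=3 B=6 C=4 D=7 ZF=0 PC=11
Step 10: PC=11 exec 'ADD A, 3'. After: A=6 B=6 C=4 D=7 ZF=0 PC=12
Step 11: PC=12 exec 'ADD D, 4'. After: A=6 B=6 C=4 D=11 ZF=0 PC=13
Step 12: PC=13 exec 'HALT'. After: A=6 B=6 C=4 D=11 ZF=0 PC=13 HALTED

Answer: 6 6 4 11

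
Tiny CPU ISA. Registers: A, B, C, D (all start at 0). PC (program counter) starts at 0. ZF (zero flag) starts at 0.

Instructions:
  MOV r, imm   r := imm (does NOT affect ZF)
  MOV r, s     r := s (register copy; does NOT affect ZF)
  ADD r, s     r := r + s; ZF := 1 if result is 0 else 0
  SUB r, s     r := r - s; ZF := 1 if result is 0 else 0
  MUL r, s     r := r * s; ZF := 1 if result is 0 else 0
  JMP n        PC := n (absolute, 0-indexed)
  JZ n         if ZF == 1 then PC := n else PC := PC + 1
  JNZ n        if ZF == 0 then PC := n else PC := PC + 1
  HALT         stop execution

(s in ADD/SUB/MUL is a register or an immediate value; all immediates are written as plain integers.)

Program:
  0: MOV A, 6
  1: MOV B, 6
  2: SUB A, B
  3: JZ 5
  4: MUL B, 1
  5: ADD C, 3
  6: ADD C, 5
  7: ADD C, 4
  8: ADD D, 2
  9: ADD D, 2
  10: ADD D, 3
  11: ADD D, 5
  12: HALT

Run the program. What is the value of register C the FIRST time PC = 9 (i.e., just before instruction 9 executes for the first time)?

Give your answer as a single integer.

Step 1: PC=0 exec 'MOV A, 6'. After: A=6 B=0 C=0 D=0 ZF=0 PC=1
Step 2: PC=1 exec 'MOV B, 6'. After: A=6 B=6 C=0 D=0 ZF=0 PC=2
Step 3: PC=2 exec 'SUB A, B'. After: A=0 B=6 C=0 D=0 ZF=1 PC=3
Step 4: PC=3 exec 'JZ 5'. After: A=0 B=6 C=0 D=0 ZF=1 PC=5
Step 5: PC=5 exec 'ADD C, 3'. After: A=0 B=6 C=3 D=0 ZF=0 PC=6
Step 6: PC=6 exec 'ADD C, 5'. After: A=0 B=6 C=8 D=0 ZF=0 PC=7
Step 7: PC=7 exec 'ADD C, 4'. After: A=0 B=6 C=12 D=0 ZF=0 PC=8
Step 8: PC=8 exec 'ADD D, 2'. After: A=0 B=6 C=12 D=2 ZF=0 PC=9
First time PC=9: C=12

12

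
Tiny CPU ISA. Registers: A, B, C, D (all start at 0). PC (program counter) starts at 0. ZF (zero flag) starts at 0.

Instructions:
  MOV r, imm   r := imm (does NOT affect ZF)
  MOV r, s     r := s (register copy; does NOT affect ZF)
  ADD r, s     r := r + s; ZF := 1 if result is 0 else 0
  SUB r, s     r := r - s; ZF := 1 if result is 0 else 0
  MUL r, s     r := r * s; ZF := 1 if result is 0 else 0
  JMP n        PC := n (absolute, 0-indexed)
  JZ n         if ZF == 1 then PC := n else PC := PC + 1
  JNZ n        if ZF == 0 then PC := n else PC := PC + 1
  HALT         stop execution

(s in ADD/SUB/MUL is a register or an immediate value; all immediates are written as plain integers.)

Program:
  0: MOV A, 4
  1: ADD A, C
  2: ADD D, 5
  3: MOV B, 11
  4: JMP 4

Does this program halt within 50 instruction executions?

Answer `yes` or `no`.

Answer: no

Derivation:
Step 1: PC=0 exec 'MOV A, 4'. After: A=4 B=0 C=0 D=0 ZF=0 PC=1
Step 2: PC=1 exec 'ADD A, C'. After: A=4 B=0 C=0 D=0 ZF=0 PC=2
Step 3: PC=2 exec 'ADD D, 5'. After: A=4 B=0 C=0 D=5 ZF=0 PC=3
Step 4: PC=3 exec 'MOV B, 11'. After: A=4 B=11 C=0 D=5 ZF=0 PC=4
Step 5: PC=4 exec 'JMP 4'. After: A=4 B=11 C=0 D=5 ZF=0 PC=4
State after step 5 equals state after step 4: the program is in a cycle of length 1 and will never halt.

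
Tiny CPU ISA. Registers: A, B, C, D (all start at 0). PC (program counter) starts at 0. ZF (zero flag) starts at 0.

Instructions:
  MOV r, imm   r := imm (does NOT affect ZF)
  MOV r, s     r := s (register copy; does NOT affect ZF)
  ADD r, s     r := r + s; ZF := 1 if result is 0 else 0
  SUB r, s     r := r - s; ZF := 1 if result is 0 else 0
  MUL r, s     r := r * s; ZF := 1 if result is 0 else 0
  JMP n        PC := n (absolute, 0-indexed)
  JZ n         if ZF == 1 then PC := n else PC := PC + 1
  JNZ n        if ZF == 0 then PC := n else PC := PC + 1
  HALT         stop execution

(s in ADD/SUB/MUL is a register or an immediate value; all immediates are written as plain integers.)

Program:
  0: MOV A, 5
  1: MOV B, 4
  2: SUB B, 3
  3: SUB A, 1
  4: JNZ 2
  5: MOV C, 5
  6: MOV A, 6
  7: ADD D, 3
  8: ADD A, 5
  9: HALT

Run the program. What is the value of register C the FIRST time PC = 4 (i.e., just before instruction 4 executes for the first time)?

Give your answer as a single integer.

Step 1: PC=0 exec 'MOV A, 5'. After: A=5 B=0 C=0 D=0 ZF=0 PC=1
Step 2: PC=1 exec 'MOV B, 4'. After: A=5 B=4 C=0 D=0 ZF=0 PC=2
Step 3: PC=2 exec 'SUB B, 3'. After: A=5 B=1 C=0 D=0 ZF=0 PC=3
Step 4: PC=3 exec 'SUB A, 1'. After: A=4 B=1 C=0 D=0 ZF=0 PC=4
First time PC=4: C=0

0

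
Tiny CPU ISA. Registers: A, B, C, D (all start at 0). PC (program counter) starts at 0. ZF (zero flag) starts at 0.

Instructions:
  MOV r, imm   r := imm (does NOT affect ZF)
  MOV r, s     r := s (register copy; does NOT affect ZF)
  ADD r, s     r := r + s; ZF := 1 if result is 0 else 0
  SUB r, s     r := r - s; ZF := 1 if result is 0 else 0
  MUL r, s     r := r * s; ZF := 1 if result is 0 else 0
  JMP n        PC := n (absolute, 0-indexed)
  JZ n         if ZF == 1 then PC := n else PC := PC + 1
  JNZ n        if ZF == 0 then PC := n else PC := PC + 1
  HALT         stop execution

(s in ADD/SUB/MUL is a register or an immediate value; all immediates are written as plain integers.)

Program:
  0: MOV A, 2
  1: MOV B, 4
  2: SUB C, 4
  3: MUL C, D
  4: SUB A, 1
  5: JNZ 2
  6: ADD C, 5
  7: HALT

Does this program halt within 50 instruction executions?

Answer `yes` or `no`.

Step 1: PC=0 exec 'MOV A, 2'. After: A=2 B=0 C=0 D=0 ZF=0 PC=1
Step 2: PC=1 exec 'MOV B, 4'. After: A=2 B=4 C=0 D=0 ZF=0 PC=2
Step 3: PC=2 exec 'SUB C, 4'. After: A=2 B=4 C=-4 D=0 ZF=0 PC=3
Step 4: PC=3 exec 'MUL C, D'. After: A=2 B=4 C=0 D=0 ZF=1 PC=4
Step 5: PC=4 exec 'SUB A, 1'. After: A=1 B=4 C=0 D=0 ZF=0 PC=5
Step 6: PC=5 exec 'JNZ 2'. After: A=1 B=4 C=0 D=0 ZF=0 PC=2
Step 7: PC=2 exec 'SUB C, 4'. After: A=1 B=4 C=-4 D=0 ZF=0 PC=3
Step 8: PC=3 exec 'MUL C, D'. After: A=1 B=4 C=0 D=0 ZF=1 PC=4
Step 9: PC=4 exec 'SUB A, 1'. After: A=0 B=4 C=0 D=0 ZF=1 PC=5
Step 10: PC=5 exec 'JNZ 2'. After: A=0 B=4 C=0 D=0 ZF=1 PC=6
Step 11: PC=6 exec 'ADD C, 5'. After: A=0 B=4 C=5 D=0 ZF=0 PC=7
Step 12: PC=7 exec 'HALT'. After: A=0 B=4 C=5 D=0 ZF=0 PC=7 HALTED

Answer: yes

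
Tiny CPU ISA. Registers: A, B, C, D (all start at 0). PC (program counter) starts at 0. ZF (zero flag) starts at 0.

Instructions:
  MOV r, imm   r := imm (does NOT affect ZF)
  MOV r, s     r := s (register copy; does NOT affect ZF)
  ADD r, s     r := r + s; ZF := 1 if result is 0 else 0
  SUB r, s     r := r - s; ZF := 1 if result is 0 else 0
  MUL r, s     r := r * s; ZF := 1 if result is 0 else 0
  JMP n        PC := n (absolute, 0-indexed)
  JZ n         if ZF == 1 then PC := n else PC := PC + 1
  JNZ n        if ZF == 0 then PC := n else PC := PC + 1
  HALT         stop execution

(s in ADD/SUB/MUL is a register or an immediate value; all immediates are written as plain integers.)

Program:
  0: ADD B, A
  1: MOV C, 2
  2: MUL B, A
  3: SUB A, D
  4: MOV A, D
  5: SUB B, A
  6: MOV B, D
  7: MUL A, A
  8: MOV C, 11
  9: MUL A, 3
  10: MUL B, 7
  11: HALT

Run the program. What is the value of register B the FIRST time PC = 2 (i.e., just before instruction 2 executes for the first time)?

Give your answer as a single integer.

Step 1: PC=0 exec 'ADD B, A'. After: A=0 B=0 C=0 D=0 ZF=1 PC=1
Step 2: PC=1 exec 'MOV C, 2'. After: A=0 B=0 C=2 D=0 ZF=1 PC=2
First time PC=2: B=0

0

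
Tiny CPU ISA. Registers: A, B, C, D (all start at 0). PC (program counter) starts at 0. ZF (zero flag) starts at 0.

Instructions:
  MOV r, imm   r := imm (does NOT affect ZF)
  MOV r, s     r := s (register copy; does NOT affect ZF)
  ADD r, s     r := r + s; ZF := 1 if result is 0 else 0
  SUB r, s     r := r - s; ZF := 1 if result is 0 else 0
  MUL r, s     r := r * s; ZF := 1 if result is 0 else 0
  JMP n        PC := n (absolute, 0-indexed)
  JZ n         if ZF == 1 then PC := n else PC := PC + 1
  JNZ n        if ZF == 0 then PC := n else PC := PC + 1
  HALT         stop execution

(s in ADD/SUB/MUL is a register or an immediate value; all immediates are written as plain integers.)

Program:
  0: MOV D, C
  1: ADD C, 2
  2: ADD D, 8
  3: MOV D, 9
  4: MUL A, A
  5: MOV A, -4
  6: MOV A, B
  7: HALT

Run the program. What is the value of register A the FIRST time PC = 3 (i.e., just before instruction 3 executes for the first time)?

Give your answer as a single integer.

Step 1: PC=0 exec 'MOV D, C'. After: A=0 B=0 C=0 D=0 ZF=0 PC=1
Step 2: PC=1 exec 'ADD C, 2'. After: A=0 B=0 C=2 D=0 ZF=0 PC=2
Step 3: PC=2 exec 'ADD D, 8'. After: A=0 B=0 C=2 D=8 ZF=0 PC=3
First time PC=3: A=0

0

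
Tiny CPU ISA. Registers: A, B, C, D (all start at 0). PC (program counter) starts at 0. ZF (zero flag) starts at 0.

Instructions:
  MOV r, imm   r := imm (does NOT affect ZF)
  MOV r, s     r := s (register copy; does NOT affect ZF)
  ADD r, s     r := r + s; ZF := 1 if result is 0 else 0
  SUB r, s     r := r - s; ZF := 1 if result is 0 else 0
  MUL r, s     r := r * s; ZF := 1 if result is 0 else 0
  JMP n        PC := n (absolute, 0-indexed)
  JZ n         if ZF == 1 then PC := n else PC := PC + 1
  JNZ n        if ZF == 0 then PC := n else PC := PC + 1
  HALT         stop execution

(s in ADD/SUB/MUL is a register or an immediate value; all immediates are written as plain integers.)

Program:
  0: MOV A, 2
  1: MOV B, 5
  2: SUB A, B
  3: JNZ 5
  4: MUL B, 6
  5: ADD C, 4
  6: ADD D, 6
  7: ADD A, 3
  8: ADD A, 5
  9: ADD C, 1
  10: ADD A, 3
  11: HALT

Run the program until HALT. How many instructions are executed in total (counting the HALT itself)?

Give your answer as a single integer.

Step 1: PC=0 exec 'MOV A, 2'. After: A=2 B=0 C=0 D=0 ZF=0 PC=1
Step 2: PC=1 exec 'MOV B, 5'. After: A=2 B=5 C=0 D=0 ZF=0 PC=2
Step 3: PC=2 exec 'SUB A, B'. After: A=-3 B=5 C=0 D=0 ZF=0 PC=3
Step 4: PC=3 exec 'JNZ 5'. After: A=-3 B=5 C=0 D=0 ZF=0 PC=5
Step 5: PC=5 exec 'ADD C, 4'. After: A=-3 B=5 C=4 D=0 ZF=0 PC=6
Step 6: PC=6 exec 'ADD D, 6'. After: A=-3 B=5 C=4 D=6 ZF=0 PC=7
Step 7: PC=7 exec 'ADD A, 3'. After: A=0 B=5 C=4 D=6 ZF=1 PC=8
Step 8: PC=8 exec 'ADD A, 5'. After: A=5 B=5 C=4 D=6 ZF=0 PC=9
Step 9: PC=9 exec 'ADD C, 1'. After: A=5 B=5 C=5 D=6 ZF=0 PC=10
Step 10: PC=10 exec 'ADD A, 3'. After: A=8 B=5 C=5 D=6 ZF=0 PC=11
Step 11: PC=11 exec 'HALT'. After: A=8 B=5 C=5 D=6 ZF=0 PC=11 HALTED
Total instructions executed: 11

Answer: 11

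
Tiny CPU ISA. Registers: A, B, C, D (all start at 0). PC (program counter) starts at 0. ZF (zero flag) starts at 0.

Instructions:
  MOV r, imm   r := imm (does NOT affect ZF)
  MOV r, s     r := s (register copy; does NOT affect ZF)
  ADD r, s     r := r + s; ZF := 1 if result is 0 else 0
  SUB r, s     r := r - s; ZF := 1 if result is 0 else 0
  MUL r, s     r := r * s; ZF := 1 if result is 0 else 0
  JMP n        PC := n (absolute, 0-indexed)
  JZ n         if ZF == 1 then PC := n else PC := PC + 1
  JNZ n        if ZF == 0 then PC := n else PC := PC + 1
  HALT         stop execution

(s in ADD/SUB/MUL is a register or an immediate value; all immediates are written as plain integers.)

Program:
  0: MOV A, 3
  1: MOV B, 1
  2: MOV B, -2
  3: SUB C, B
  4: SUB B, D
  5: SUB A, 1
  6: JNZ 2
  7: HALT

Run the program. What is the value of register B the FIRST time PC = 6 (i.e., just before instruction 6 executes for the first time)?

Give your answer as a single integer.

Step 1: PC=0 exec 'MOV A, 3'. After: A=3 B=0 C=0 D=0 ZF=0 PC=1
Step 2: PC=1 exec 'MOV B, 1'. After: A=3 B=1 C=0 D=0 ZF=0 PC=2
Step 3: PC=2 exec 'MOV B, -2'. After: A=3 B=-2 C=0 D=0 ZF=0 PC=3
Step 4: PC=3 exec 'SUB C, B'. After: A=3 B=-2 C=2 D=0 ZF=0 PC=4
Step 5: PC=4 exec 'SUB B, D'. After: A=3 B=-2 C=2 D=0 ZF=0 PC=5
Step 6: PC=5 exec 'SUB A, 1'. After: A=2 B=-2 C=2 D=0 ZF=0 PC=6
First time PC=6: B=-2

-2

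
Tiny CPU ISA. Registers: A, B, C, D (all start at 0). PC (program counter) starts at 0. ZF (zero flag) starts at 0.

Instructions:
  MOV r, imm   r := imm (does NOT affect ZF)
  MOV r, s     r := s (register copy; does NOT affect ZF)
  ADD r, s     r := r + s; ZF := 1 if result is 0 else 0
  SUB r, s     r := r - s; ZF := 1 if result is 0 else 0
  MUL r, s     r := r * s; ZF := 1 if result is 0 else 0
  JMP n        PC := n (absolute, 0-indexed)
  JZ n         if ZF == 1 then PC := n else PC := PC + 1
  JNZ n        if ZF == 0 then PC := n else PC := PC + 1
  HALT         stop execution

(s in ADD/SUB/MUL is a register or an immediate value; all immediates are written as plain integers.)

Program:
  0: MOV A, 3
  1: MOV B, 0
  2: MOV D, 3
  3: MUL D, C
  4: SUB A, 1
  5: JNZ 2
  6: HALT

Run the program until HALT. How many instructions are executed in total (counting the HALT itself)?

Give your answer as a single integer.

Step 1: PC=0 exec 'MOV A, 3'. After: A=3 B=0 C=0 D=0 ZF=0 PC=1
Step 2: PC=1 exec 'MOV B, 0'. After: A=3 B=0 C=0 D=0 ZF=0 PC=2
Step 3: PC=2 exec 'MOV D, 3'. After: A=3 B=0 C=0 D=3 ZF=0 PC=3
Step 4: PC=3 exec 'MUL D, C'. After: A=3 B=0 C=0 D=0 ZF=1 PC=4
Step 5: PC=4 exec 'SUB A, 1'. After: A=2 B=0 C=0 D=0 ZF=0 PC=5
Step 6: PC=5 exec 'JNZ 2'. After: A=2 B=0 C=0 D=0 ZF=0 PC=2
Step 7: PC=2 exec 'MOV D, 3'. After: A=2 B=0 C=0 D=3 ZF=0 PC=3
Step 8: PC=3 exec 'MUL D, C'. After: A=2 B=0 C=0 D=0 ZF=1 PC=4
Step 9: PC=4 exec 'SUB A, 1'. After: A=1 B=0 C=0 D=0 ZF=0 PC=5
Step 10: PC=5 exec 'JNZ 2'. After: A=1 B=0 C=0 D=0 ZF=0 PC=2
Step 11: PC=2 exec 'MOV D, 3'. After: A=1 B=0 C=0 D=3 ZF=0 PC=3
Step 12: PC=3 exec 'MUL D, C'. After: A=1 B=0 C=0 D=0 ZF=1 PC=4
Step 13: PC=4 exec 'SUB A, 1'. After: A=0 B=0 C=0 D=0 ZF=1 PC=5
Step 14: PC=5 exec 'JNZ 2'. After: A=0 B=0 C=0 D=0 ZF=1 PC=6
Step 15: PC=6 exec 'HALT'. After: A=0 B=0 C=0 D=0 ZF=1 PC=6 HALTED
Total instructions executed: 15

Answer: 15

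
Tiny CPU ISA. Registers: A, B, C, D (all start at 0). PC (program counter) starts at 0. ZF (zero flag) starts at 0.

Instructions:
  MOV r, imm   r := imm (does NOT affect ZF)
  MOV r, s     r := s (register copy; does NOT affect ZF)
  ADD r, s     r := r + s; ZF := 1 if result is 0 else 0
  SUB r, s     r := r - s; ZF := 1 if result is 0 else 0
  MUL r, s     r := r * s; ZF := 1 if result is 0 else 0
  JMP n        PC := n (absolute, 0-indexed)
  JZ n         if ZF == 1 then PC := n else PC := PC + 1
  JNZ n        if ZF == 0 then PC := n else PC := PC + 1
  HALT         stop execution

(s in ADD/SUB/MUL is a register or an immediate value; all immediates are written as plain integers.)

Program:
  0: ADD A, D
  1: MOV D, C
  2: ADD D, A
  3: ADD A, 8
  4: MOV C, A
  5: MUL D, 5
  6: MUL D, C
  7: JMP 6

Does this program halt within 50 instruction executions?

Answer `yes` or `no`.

Step 1: PC=0 exec 'ADD A, D'. After: A=0 B=0 C=0 D=0 ZF=1 PC=1
Step 2: PC=1 exec 'MOV D, C'. After: A=0 B=0 C=0 D=0 ZF=1 PC=2
Step 3: PC=2 exec 'ADD D, A'. After: A=0 B=0 C=0 D=0 ZF=1 PC=3
Step 4: PC=3 exec 'ADD A, 8'. After: A=8 B=0 C=0 D=0 ZF=0 PC=4
Step 5: PC=4 exec 'MOV C, A'. After: A=8 B=0 C=8 D=0 ZF=0 PC=5
Step 6: PC=5 exec 'MUL D, 5'. After: A=8 B=0 C=8 D=0 ZF=1 PC=6
Step 7: PC=6 exec 'MUL D, C'. After: A=8 B=0 C=8 D=0 ZF=1 PC=7
Step 8: PC=7 exec 'JMP 6'. After: A=8 B=0 C=8 D=0 ZF=1 PC=6
State after step 8 equals state after step 6: the program is in a cycle of length 2 and will never halt.

Answer: no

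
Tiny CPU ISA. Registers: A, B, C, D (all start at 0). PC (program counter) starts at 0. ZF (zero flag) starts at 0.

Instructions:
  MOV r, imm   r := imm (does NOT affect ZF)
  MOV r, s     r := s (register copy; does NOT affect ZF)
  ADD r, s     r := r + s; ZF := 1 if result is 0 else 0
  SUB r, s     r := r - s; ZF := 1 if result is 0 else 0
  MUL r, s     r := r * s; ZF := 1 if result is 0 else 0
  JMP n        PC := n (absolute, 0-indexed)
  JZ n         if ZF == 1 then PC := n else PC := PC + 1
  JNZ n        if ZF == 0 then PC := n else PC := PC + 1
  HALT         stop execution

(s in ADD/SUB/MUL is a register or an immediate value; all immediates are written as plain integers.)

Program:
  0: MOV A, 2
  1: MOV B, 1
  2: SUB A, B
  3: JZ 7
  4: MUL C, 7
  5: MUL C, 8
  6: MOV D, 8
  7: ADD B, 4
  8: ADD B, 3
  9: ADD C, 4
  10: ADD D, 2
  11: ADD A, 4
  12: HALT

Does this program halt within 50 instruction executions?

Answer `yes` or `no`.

Answer: yes

Derivation:
Step 1: PC=0 exec 'MOV A, 2'. After: A=2 B=0 C=0 D=0 ZF=0 PC=1
Step 2: PC=1 exec 'MOV B, 1'. After: A=2 B=1 C=0 D=0 ZF=0 PC=2
Step 3: PC=2 exec 'SUB A, B'. After: A=1 B=1 C=0 D=0 ZF=0 PC=3
Step 4: PC=3 exec 'JZ 7'. After: A=1 B=1 C=0 D=0 ZF=0 PC=4
Step 5: PC=4 exec 'MUL C, 7'. After: A=1 B=1 C=0 D=0 ZF=1 PC=5
Step 6: PC=5 exec 'MUL C, 8'. After: A=1 B=1 C=0 D=0 ZF=1 PC=6
Step 7: PC=6 exec 'MOV D, 8'. After: A=1 B=1 C=0 D=8 ZF=1 PC=7
Step 8: PC=7 exec 'ADD B, 4'. After: A=1 B=5 C=0 D=8 ZF=0 PC=8
Step 9: PC=8 exec 'ADD B, 3'. After: A=1 B=8 C=0 D=8 ZF=0 PC=9
Step 10: PC=9 exec 'ADD C, 4'. After: A=1 B=8 C=4 D=8 ZF=0 PC=10
Step 11: PC=10 exec 'ADD D, 2'. After: A=1 B=8 C=4 D=10 ZF=0 PC=11
Step 12: PC=11 exec 'ADD A, 4'. After: A=5 B=8 C=4 D=10 ZF=0 PC=12
Step 13: PC=12 exec 'HALT'. After: A=5 B=8 C=4 D=10 ZF=0 PC=12 HALTED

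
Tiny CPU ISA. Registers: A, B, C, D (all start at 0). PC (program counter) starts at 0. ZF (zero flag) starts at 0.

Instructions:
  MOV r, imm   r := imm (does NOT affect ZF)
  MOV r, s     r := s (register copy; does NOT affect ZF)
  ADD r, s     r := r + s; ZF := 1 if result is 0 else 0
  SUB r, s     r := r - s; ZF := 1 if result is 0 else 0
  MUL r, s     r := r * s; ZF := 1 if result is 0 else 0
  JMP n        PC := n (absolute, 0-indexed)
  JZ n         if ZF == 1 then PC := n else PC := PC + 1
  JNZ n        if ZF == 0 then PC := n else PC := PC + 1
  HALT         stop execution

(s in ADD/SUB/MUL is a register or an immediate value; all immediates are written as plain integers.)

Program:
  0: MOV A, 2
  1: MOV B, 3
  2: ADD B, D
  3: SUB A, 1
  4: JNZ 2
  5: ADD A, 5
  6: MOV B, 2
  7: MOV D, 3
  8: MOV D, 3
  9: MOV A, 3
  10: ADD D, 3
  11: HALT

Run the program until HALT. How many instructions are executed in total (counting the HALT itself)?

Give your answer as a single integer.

Answer: 15

Derivation:
Step 1: PC=0 exec 'MOV A, 2'. After: A=2 B=0 C=0 D=0 ZF=0 PC=1
Step 2: PC=1 exec 'MOV B, 3'. After: A=2 B=3 C=0 D=0 ZF=0 PC=2
Step 3: PC=2 exec 'ADD B, D'. After: A=2 B=3 C=0 D=0 ZF=0 PC=3
Step 4: PC=3 exec 'SUB A, 1'. After: A=1 B=3 C=0 D=0 ZF=0 PC=4
Step 5: PC=4 exec 'JNZ 2'. After: A=1 B=3 C=0 D=0 ZF=0 PC=2
Step 6: PC=2 exec 'ADD B, D'. After: A=1 B=3 C=0 D=0 ZF=0 PC=3
Step 7: PC=3 exec 'SUB A, 1'. After: A=0 B=3 C=0 D=0 ZF=1 PC=4
Step 8: PC=4 exec 'JNZ 2'. After: A=0 B=3 C=0 D=0 ZF=1 PC=5
Step 9: PC=5 exec 'ADD A, 5'. After: A=5 B=3 C=0 D=0 ZF=0 PC=6
Step 10: PC=6 exec 'MOV B, 2'. After: A=5 B=2 C=0 D=0 ZF=0 PC=7
Step 11: PC=7 exec 'MOV D, 3'. After: A=5 B=2 C=0 D=3 ZF=0 PC=8
Step 12: PC=8 exec 'MOV D, 3'. After: A=5 B=2 C=0 D=3 ZF=0 PC=9
Step 13: PC=9 exec 'MOV A, 3'. After: A=3 B=2 C=0 D=3 ZF=0 PC=10
Step 14: PC=10 exec 'ADD D, 3'. After: A=3 B=2 C=0 D=6 ZF=0 PC=11
Step 15: PC=11 exec 'HALT'. After: A=3 B=2 C=0 D=6 ZF=0 PC=11 HALTED
Total instructions executed: 15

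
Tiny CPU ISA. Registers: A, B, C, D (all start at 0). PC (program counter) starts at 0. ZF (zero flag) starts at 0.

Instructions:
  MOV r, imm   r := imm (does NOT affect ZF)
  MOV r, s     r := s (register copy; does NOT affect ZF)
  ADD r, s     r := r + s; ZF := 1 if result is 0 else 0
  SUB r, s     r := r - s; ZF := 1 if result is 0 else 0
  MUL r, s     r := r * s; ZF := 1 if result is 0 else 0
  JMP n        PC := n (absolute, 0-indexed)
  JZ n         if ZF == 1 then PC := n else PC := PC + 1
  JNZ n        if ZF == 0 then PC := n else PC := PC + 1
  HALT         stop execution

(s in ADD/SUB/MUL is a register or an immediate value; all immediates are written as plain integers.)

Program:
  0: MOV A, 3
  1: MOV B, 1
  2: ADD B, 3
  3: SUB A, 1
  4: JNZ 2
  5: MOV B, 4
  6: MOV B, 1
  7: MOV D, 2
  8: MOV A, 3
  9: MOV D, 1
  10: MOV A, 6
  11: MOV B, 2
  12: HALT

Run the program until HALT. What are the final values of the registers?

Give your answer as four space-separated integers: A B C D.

Step 1: PC=0 exec 'MOV A, 3'. After: A=3 B=0 C=0 D=0 ZF=0 PC=1
Step 2: PC=1 exec 'MOV B, 1'. After: A=3 B=1 C=0 D=0 ZF=0 PC=2
Step 3: PC=2 exec 'ADD B, 3'. After: A=3 B=4 C=0 D=0 ZF=0 PC=3
Step 4: PC=3 exec 'SUB A, 1'. After: A=2 B=4 C=0 D=0 ZF=0 PC=4
Step 5: PC=4 exec 'JNZ 2'. After: A=2 B=4 C=0 D=0 ZF=0 PC=2
Step 6: PC=2 exec 'ADD B, 3'. After: A=2 B=7 C=0 D=0 ZF=0 PC=3
Step 7: PC=3 exec 'SUB A, 1'. After: A=1 B=7 C=0 D=0 ZF=0 PC=4
Step 8: PC=4 exec 'JNZ 2'. After: A=1 B=7 C=0 D=0 ZF=0 PC=2
Step 9: PC=2 exec 'ADD B, 3'. After: A=1 B=10 C=0 D=0 ZF=0 PC=3
Step 10: PC=3 exec 'SUB A, 1'. After: A=0 B=10 C=0 D=0 ZF=1 PC=4
Step 11: PC=4 exec 'JNZ 2'. After: A=0 B=10 C=0 D=0 ZF=1 PC=5
Step 12: PC=5 exec 'MOV B, 4'. After: A=0 B=4 C=0 D=0 ZF=1 PC=6
Step 13: PC=6 exec 'MOV B, 1'. After: A=0 B=1 C=0 D=0 ZF=1 PC=7
Step 14: PC=7 exec 'MOV D, 2'. After: A=0 B=1 C=0 D=2 ZF=1 PC=8
Step 15: PC=8 exec 'MOV A, 3'. After: A=3 B=1 C=0 D=2 ZF=1 PC=9
Step 16: PC=9 exec 'MOV D, 1'. After: A=3 B=1 C=0 D=1 ZF=1 PC=10
Step 17: PC=10 exec 'MOV A, 6'. After: A=6 B=1 C=0 D=1 ZF=1 PC=11
Step 18: PC=11 exec 'MOV B, 2'. After: A=6 B=2 C=0 D=1 ZF=1 PC=12
Step 19: PC=12 exec 'HALT'. After: A=6 B=2 C=0 D=1 ZF=1 PC=12 HALTED

Answer: 6 2 0 1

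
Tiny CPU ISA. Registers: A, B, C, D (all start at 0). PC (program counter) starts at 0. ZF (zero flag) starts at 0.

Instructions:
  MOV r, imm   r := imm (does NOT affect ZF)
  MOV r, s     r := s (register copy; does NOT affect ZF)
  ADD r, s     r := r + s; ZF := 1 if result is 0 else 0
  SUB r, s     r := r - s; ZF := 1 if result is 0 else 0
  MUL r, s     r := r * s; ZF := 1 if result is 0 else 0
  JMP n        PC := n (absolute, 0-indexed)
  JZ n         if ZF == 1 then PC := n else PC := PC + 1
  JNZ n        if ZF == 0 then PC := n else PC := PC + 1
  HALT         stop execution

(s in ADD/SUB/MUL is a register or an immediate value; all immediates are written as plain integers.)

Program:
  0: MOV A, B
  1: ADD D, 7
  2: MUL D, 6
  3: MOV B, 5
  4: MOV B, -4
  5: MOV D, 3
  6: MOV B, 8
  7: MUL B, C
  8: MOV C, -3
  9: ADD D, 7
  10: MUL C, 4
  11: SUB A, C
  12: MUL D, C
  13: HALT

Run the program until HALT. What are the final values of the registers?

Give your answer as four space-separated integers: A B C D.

Answer: 12 0 -12 -120

Derivation:
Step 1: PC=0 exec 'MOV A, B'. After: A=0 B=0 C=0 D=0 ZF=0 PC=1
Step 2: PC=1 exec 'ADD D, 7'. After: A=0 B=0 C=0 D=7 ZF=0 PC=2
Step 3: PC=2 exec 'MUL D, 6'. After: A=0 B=0 C=0 D=42 ZF=0 PC=3
Step 4: PC=3 exec 'MOV B, 5'. After: A=0 B=5 C=0 D=42 ZF=0 PC=4
Step 5: PC=4 exec 'MOV B, -4'. After: A=0 B=-4 C=0 D=42 ZF=0 PC=5
Step 6: PC=5 exec 'MOV D, 3'. After: A=0 B=-4 C=0 D=3 ZF=0 PC=6
Step 7: PC=6 exec 'MOV B, 8'. After: A=0 B=8 C=0 D=3 ZF=0 PC=7
Step 8: PC=7 exec 'MUL B, C'. After: A=0 B=0 C=0 D=3 ZF=1 PC=8
Step 9: PC=8 exec 'MOV C, -3'. After: A=0 B=0 C=-3 D=3 ZF=1 PC=9
Step 10: PC=9 exec 'ADD D, 7'. After: A=0 B=0 C=-3 D=10 ZF=0 PC=10
Step 11: PC=10 exec 'MUL C, 4'. After: A=0 B=0 C=-12 D=10 ZF=0 PC=11
Step 12: PC=11 exec 'SUB A, C'. After: A=12 B=0 C=-12 D=10 ZF=0 PC=12
Step 13: PC=12 exec 'MUL D, C'. After: A=12 B=0 C=-12 D=-120 ZF=0 PC=13
Step 14: PC=13 exec 'HALT'. After: A=12 B=0 C=-12 D=-120 ZF=0 PC=13 HALTED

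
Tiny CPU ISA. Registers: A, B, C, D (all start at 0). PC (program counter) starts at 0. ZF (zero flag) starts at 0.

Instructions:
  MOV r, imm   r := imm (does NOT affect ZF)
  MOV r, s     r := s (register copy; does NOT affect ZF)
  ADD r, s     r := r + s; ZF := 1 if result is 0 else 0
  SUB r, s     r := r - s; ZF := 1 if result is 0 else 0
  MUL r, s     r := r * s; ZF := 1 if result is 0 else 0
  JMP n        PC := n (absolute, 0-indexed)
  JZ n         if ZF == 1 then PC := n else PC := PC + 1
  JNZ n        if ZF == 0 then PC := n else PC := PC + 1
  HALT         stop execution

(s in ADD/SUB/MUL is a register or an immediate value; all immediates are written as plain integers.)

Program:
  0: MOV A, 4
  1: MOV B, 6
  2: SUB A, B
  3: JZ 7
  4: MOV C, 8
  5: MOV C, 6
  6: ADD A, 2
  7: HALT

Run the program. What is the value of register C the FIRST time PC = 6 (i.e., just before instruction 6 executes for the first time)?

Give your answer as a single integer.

Step 1: PC=0 exec 'MOV A, 4'. After: A=4 B=0 C=0 D=0 ZF=0 PC=1
Step 2: PC=1 exec 'MOV B, 6'. After: A=4 B=6 C=0 D=0 ZF=0 PC=2
Step 3: PC=2 exec 'SUB A, B'. After: A=-2 B=6 C=0 D=0 ZF=0 PC=3
Step 4: PC=3 exec 'JZ 7'. After: A=-2 B=6 C=0 D=0 ZF=0 PC=4
Step 5: PC=4 exec 'MOV C, 8'. After: A=-2 B=6 C=8 D=0 ZF=0 PC=5
Step 6: PC=5 exec 'MOV C, 6'. After: A=-2 B=6 C=6 D=0 ZF=0 PC=6
First time PC=6: C=6

6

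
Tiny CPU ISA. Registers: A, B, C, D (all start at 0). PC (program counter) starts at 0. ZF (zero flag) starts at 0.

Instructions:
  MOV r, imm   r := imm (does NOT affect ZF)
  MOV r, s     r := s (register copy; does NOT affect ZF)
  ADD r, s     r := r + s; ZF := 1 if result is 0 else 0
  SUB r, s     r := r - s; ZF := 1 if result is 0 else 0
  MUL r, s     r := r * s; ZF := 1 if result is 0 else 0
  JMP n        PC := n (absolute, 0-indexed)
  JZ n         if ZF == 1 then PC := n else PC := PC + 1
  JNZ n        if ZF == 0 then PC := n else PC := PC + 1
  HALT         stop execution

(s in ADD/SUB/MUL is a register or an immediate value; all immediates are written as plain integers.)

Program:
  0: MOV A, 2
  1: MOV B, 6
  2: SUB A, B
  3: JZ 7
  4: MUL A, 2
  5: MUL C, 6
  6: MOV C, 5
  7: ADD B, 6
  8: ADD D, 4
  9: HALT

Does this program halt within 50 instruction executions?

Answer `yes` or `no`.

Answer: yes

Derivation:
Step 1: PC=0 exec 'MOV A, 2'. After: A=2 B=0 C=0 D=0 ZF=0 PC=1
Step 2: PC=1 exec 'MOV B, 6'. After: A=2 B=6 C=0 D=0 ZF=0 PC=2
Step 3: PC=2 exec 'SUB A, B'. After: A=-4 B=6 C=0 D=0 ZF=0 PC=3
Step 4: PC=3 exec 'JZ 7'. After: A=-4 B=6 C=0 D=0 ZF=0 PC=4
Step 5: PC=4 exec 'MUL A, 2'. After: A=-8 B=6 C=0 D=0 ZF=0 PC=5
Step 6: PC=5 exec 'MUL C, 6'. After: A=-8 B=6 C=0 D=0 ZF=1 PC=6
Step 7: PC=6 exec 'MOV C, 5'. After: A=-8 B=6 C=5 D=0 ZF=1 PC=7
Step 8: PC=7 exec 'ADD B, 6'. After: A=-8 B=12 C=5 D=0 ZF=0 PC=8
Step 9: PC=8 exec 'ADD D, 4'. After: A=-8 B=12 C=5 D=4 ZF=0 PC=9
Step 10: PC=9 exec 'HALT'. After: A=-8 B=12 C=5 D=4 ZF=0 PC=9 HALTED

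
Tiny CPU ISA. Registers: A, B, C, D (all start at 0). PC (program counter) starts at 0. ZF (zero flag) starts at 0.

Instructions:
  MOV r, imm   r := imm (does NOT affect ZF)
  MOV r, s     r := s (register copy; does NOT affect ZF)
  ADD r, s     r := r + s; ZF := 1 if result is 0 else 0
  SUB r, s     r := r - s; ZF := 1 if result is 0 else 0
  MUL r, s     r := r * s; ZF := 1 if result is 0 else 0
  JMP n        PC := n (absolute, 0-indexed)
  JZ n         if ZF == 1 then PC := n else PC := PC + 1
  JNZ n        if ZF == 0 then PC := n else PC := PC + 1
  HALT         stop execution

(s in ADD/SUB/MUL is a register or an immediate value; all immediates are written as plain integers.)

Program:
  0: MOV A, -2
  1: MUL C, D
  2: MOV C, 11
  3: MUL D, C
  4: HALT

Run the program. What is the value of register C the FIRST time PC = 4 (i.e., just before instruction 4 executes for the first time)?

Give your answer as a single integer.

Step 1: PC=0 exec 'MOV A, -2'. After: A=-2 B=0 C=0 D=0 ZF=0 PC=1
Step 2: PC=1 exec 'MUL C, D'. After: A=-2 B=0 C=0 D=0 ZF=1 PC=2
Step 3: PC=2 exec 'MOV C, 11'. After: A=-2 B=0 C=11 D=0 ZF=1 PC=3
Step 4: PC=3 exec 'MUL D, C'. After: A=-2 B=0 C=11 D=0 ZF=1 PC=4
First time PC=4: C=11

11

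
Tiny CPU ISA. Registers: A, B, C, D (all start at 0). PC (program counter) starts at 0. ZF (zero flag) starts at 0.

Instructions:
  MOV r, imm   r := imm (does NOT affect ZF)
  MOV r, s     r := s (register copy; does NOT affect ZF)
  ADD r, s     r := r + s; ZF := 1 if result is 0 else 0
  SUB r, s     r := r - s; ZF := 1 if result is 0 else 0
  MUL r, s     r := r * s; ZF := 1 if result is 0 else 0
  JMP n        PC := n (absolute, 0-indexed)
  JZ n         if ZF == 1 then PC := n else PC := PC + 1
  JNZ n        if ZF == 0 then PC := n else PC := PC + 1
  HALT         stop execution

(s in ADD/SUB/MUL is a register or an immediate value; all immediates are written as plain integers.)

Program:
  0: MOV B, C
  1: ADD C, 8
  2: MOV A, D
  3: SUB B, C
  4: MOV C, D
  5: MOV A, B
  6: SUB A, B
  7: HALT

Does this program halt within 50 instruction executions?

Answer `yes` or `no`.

Answer: yes

Derivation:
Step 1: PC=0 exec 'MOV B, C'. After: A=0 B=0 C=0 D=0 ZF=0 PC=1
Step 2: PC=1 exec 'ADD C, 8'. After: A=0 B=0 C=8 D=0 ZF=0 PC=2
Step 3: PC=2 exec 'MOV A, D'. After: A=0 B=0 C=8 D=0 ZF=0 PC=3
Step 4: PC=3 exec 'SUB B, C'. After: A=0 B=-8 C=8 D=0 ZF=0 PC=4
Step 5: PC=4 exec 'MOV C, D'. After: A=0 B=-8 C=0 D=0 ZF=0 PC=5
Step 6: PC=5 exec 'MOV A, B'. After: A=-8 B=-8 C=0 D=0 ZF=0 PC=6
Step 7: PC=6 exec 'SUB A, B'. After: A=0 B=-8 C=0 D=0 ZF=1 PC=7
Step 8: PC=7 exec 'HALT'. After: A=0 B=-8 C=0 D=0 ZF=1 PC=7 HALTED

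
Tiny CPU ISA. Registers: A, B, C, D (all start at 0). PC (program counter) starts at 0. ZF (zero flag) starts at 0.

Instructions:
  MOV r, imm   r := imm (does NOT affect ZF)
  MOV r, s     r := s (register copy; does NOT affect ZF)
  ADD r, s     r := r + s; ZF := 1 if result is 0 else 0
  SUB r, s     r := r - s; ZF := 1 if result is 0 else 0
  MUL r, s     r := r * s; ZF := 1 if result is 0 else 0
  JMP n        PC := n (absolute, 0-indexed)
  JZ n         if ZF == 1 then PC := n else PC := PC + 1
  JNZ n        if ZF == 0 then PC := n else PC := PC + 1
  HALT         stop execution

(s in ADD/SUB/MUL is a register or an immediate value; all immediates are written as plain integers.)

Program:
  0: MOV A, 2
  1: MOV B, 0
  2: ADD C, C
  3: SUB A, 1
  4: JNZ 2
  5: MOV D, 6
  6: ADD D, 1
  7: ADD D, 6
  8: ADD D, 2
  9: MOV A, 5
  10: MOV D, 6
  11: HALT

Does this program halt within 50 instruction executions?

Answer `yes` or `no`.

Step 1: PC=0 exec 'MOV A, 2'. After: A=2 B=0 C=0 D=0 ZF=0 PC=1
Step 2: PC=1 exec 'MOV B, 0'. After: A=2 B=0 C=0 D=0 ZF=0 PC=2
Step 3: PC=2 exec 'ADD C, C'. After: A=2 B=0 C=0 D=0 ZF=1 PC=3
Step 4: PC=3 exec 'SUB A, 1'. After: A=1 B=0 C=0 D=0 ZF=0 PC=4
Step 5: PC=4 exec 'JNZ 2'. After: A=1 B=0 C=0 D=0 ZF=0 PC=2
Step 6: PC=2 exec 'ADD C, C'. After: A=1 B=0 C=0 D=0 ZF=1 PC=3
Step 7: PC=3 exec 'SUB A, 1'. After: A=0 B=0 C=0 D=0 ZF=1 PC=4
Step 8: PC=4 exec 'JNZ 2'. After: A=0 B=0 C=0 D=0 ZF=1 PC=5
Step 9: PC=5 exec 'MOV D, 6'. After: A=0 B=0 C=0 D=6 ZF=1 PC=6
Step 10: PC=6 exec 'ADD D, 1'. After: A=0 B=0 C=0 D=7 ZF=0 PC=7
Step 11: PC=7 exec 'ADD D, 6'. After: A=0 B=0 C=0 D=13 ZF=0 PC=8
Step 12: PC=8 exec 'ADD D, 2'. After: A=0 B=0 C=0 D=15 ZF=0 PC=9
Step 13: PC=9 exec 'MOV A, 5'. After: A=5 B=0 C=0 D=15 ZF=0 PC=10
Step 14: PC=10 exec 'MOV D, 6'. After: A=5 B=0 C=0 D=6 ZF=0 PC=11
Step 15: PC=11 exec 'HALT'. After: A=5 B=0 C=0 D=6 ZF=0 PC=11 HALTED

Answer: yes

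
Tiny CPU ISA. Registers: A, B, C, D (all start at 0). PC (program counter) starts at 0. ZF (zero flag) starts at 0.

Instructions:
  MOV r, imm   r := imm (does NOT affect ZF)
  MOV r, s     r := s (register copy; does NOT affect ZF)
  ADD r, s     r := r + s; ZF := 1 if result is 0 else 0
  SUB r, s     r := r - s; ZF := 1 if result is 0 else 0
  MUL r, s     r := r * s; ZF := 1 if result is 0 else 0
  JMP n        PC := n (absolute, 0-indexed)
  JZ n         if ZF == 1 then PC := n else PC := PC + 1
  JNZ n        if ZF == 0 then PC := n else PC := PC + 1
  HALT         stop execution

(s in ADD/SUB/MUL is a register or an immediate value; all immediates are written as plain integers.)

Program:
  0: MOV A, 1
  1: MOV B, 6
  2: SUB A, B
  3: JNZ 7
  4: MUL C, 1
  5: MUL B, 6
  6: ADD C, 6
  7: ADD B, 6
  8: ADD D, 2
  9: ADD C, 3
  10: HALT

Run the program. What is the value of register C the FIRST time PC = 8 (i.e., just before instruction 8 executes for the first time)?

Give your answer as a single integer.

Step 1: PC=0 exec 'MOV A, 1'. After: A=1 B=0 C=0 D=0 ZF=0 PC=1
Step 2: PC=1 exec 'MOV B, 6'. After: A=1 B=6 C=0 D=0 ZF=0 PC=2
Step 3: PC=2 exec 'SUB A, B'. After: A=-5 B=6 C=0 D=0 ZF=0 PC=3
Step 4: PC=3 exec 'JNZ 7'. After: A=-5 B=6 C=0 D=0 ZF=0 PC=7
Step 5: PC=7 exec 'ADD B, 6'. After: A=-5 B=12 C=0 D=0 ZF=0 PC=8
First time PC=8: C=0

0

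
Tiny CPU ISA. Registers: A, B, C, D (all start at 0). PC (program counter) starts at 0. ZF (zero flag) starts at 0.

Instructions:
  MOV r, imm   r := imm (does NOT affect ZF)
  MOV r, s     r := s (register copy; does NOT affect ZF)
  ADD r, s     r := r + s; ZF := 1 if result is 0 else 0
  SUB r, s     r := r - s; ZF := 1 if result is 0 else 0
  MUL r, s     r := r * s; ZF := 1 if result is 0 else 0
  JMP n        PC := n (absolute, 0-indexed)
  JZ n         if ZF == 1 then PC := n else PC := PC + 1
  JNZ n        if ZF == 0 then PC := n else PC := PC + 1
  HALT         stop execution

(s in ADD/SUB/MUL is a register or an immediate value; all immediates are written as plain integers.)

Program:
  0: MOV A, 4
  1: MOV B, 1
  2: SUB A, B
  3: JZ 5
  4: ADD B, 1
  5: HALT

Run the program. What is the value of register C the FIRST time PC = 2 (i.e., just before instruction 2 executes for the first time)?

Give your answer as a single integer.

Step 1: PC=0 exec 'MOV A, 4'. After: A=4 B=0 C=0 D=0 ZF=0 PC=1
Step 2: PC=1 exec 'MOV B, 1'. After: A=4 B=1 C=0 D=0 ZF=0 PC=2
First time PC=2: C=0

0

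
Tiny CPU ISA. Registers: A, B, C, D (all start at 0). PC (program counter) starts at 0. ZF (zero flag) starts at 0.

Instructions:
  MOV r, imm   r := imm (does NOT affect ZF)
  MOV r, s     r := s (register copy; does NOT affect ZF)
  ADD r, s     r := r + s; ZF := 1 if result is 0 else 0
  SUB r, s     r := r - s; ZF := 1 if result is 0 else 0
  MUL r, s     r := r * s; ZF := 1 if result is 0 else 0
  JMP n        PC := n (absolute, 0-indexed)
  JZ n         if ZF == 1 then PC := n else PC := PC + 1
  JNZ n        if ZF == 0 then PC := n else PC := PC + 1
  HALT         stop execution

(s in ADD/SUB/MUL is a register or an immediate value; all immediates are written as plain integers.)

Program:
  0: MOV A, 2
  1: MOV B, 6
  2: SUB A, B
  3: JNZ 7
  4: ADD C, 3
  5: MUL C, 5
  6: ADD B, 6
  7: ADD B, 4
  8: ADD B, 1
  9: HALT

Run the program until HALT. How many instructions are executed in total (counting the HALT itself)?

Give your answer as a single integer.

Answer: 7

Derivation:
Step 1: PC=0 exec 'MOV A, 2'. After: A=2 B=0 C=0 D=0 ZF=0 PC=1
Step 2: PC=1 exec 'MOV B, 6'. After: A=2 B=6 C=0 D=0 ZF=0 PC=2
Step 3: PC=2 exec 'SUB A, B'. After: A=-4 B=6 C=0 D=0 ZF=0 PC=3
Step 4: PC=3 exec 'JNZ 7'. After: A=-4 B=6 C=0 D=0 ZF=0 PC=7
Step 5: PC=7 exec 'ADD B, 4'. After: A=-4 B=10 C=0 D=0 ZF=0 PC=8
Step 6: PC=8 exec 'ADD B, 1'. After: A=-4 B=11 C=0 D=0 ZF=0 PC=9
Step 7: PC=9 exec 'HALT'. After: A=-4 B=11 C=0 D=0 ZF=0 PC=9 HALTED
Total instructions executed: 7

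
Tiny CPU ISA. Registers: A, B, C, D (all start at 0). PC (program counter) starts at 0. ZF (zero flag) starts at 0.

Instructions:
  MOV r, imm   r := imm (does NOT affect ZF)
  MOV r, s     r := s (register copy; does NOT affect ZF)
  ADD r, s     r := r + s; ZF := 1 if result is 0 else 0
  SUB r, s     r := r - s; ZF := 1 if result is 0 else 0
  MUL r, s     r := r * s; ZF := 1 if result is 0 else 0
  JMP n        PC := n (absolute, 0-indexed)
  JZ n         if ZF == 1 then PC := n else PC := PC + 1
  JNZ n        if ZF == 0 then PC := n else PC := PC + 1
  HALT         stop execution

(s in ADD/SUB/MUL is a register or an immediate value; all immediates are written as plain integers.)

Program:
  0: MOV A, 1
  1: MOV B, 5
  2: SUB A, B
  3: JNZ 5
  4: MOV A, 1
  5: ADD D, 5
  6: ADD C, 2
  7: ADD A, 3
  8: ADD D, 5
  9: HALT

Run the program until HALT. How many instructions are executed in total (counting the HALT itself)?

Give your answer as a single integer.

Step 1: PC=0 exec 'MOV A, 1'. After: A=1 B=0 C=0 D=0 ZF=0 PC=1
Step 2: PC=1 exec 'MOV B, 5'. After: A=1 B=5 C=0 D=0 ZF=0 PC=2
Step 3: PC=2 exec 'SUB A, B'. After: A=-4 B=5 C=0 D=0 ZF=0 PC=3
Step 4: PC=3 exec 'JNZ 5'. After: A=-4 B=5 C=0 D=0 ZF=0 PC=5
Step 5: PC=5 exec 'ADD D, 5'. After: A=-4 B=5 C=0 D=5 ZF=0 PC=6
Step 6: PC=6 exec 'ADD C, 2'. After: A=-4 B=5 C=2 D=5 ZF=0 PC=7
Step 7: PC=7 exec 'ADD A, 3'. After: A=-1 B=5 C=2 D=5 ZF=0 PC=8
Step 8: PC=8 exec 'ADD D, 5'. After: A=-1 B=5 C=2 D=10 ZF=0 PC=9
Step 9: PC=9 exec 'HALT'. After: A=-1 B=5 C=2 D=10 ZF=0 PC=9 HALTED
Total instructions executed: 9

Answer: 9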